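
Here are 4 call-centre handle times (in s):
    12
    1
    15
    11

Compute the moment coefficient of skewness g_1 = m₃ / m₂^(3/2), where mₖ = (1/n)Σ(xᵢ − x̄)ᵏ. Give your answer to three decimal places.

-0.878

x̄ = (12 + 1 + 15 + 11) / 4 = 9.7500
deviations (xᵢ − x̄): 2.2500, -8.7500, 5.2500, 1.2500
Σ(xᵢ − x̄)² = 110.7500 ⇒ m₂ = 110.7500/4 = 27.68750
Σ(xᵢ − x̄)³ = -511.8750 ⇒ m₃ = -511.8750/4 = -127.96875
m₂^(3/2) = 27.68750^(1.5) = 145.68862
g_1 = m₃ / m₂^(3/2) = -127.96875 / 145.68862 ≈ -0.878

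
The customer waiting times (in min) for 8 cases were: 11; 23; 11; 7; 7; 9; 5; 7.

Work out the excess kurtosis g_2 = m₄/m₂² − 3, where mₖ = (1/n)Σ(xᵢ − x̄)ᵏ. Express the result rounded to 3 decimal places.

1.693

x̄ = 10.0000
Σ(xᵢ − x̄)² = 224.0000 ⇒ m₂ = 28.00000
Σ(xᵢ − x̄)⁴ = 29432.0000 ⇒ m₄ = 3679.00000
m₂² = 784.00000
g_2 = m₄/m₂² − 3 = 4.69260 − 3 ≈ 1.693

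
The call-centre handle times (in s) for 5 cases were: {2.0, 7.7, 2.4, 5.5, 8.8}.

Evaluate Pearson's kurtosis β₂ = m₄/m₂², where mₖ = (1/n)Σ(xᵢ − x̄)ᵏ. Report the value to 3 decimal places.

1.335

x̄ = 5.2800
Σ(xᵢ − x̄)² = 37.3480 ⇒ m₂ = 7.46960
Σ(xᵢ − x̄)⁴ = 372.3620 ⇒ m₄ = 74.47240
m₂² = 55.79492
β₂ = m₄/m₂² = 74.47240 / 55.79492 ≈ 1.335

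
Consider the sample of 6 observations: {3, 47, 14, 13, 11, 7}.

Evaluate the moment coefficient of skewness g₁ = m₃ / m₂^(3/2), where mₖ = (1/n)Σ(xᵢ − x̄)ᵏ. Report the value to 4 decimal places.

x̄ = (3 + 47 + 14 + 13 + 11 + 7) / 6 = 15.8333
deviations (xᵢ − x̄): -12.8333, 31.1667, -1.8333, -2.8333, -4.8333, -8.8333
Σ(xᵢ − x̄)² = 1248.8333 ⇒ m₂ = 1248.8333/6 = 208.13889
Σ(xᵢ − x̄)³ = 27329.4444 ⇒ m₃ = 27329.4444/6 = 4554.90741
m₂^(3/2) = 208.13889^(1.5) = 3002.82379
g₁ = m₃ / m₂^(3/2) = 4554.90741 / 3002.82379 ≈ 1.5169

1.5169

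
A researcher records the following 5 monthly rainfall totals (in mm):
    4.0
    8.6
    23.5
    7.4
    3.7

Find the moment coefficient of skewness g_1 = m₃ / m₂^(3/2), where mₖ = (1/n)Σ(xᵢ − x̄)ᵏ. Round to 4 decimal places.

1.2539

x̄ = (4.0 + 8.6 + 23.5 + 7.4 + 3.7) / 5 = 9.4400
deviations (xᵢ − x̄): -5.4400, -0.8400, 14.0600, -2.0400, -5.7400
Σ(xᵢ − x̄)² = 265.0920 ⇒ m₂ = 265.0920/5 = 53.01840
Σ(xᵢ − x̄)³ = 2420.2406 ⇒ m₃ = 2420.2406/5 = 484.04813
m₂^(3/2) = 53.01840^(1.5) = 386.04677
g_1 = m₃ / m₂^(3/2) = 484.04813 / 386.04677 ≈ 1.2539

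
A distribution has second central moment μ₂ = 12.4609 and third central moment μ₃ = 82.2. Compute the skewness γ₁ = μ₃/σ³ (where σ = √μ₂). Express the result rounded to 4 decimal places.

σ = √μ₂ = √12.4609 = 3.53000
σ³ = μ₂^(3/2) = 43.98698
γ₁ = μ₃/σ³ = 82.2 / 43.98698 ≈ 1.8687

1.8687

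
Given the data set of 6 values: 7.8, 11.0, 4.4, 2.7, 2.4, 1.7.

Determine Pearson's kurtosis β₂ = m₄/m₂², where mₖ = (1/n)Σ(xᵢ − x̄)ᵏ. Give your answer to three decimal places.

x̄ = 5.0000
Σ(xᵢ − x̄)² = 67.1400 ⇒ m₂ = 11.19000
Σ(xᵢ − x̄)⁴ = 1549.8690 ⇒ m₄ = 258.31150
m₂² = 125.21610
β₂ = m₄/m₂² = 258.31150 / 125.21610 ≈ 2.063

2.063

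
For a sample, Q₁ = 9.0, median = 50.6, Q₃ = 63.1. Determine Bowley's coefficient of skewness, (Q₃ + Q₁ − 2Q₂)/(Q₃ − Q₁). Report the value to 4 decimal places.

numerator: Q₃ + Q₁ − 2Q₂ = 63.1 + 9.0 − 2×50.6 = -29.1000
denominator: Q₃ − Q₁ = 63.1 − 9.0 = 54.1000
Bowley skewness = -29.1000 / 54.1000 ≈ -0.5379

-0.5379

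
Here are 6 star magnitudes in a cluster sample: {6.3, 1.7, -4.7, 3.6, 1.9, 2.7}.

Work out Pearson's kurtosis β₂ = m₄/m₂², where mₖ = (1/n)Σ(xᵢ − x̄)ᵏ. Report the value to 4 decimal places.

x̄ = 1.9167
Σ(xᵢ − x̄)² = 66.4883 ⇒ m₂ = 11.08139
Σ(xᵢ − x̄)⁴ = 2294.2836 ⇒ m₄ = 382.38061
m₂² = 122.79718
β₂ = m₄/m₂² = 382.38061 / 122.79718 ≈ 3.1139

3.1139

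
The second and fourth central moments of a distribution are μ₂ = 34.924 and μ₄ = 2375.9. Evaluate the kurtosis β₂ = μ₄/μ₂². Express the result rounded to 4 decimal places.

μ₂² = 34.924² = 1219.68578
μ₄/μ₂² = 2375.9 / 1219.68578 = 1.94796
β₂ ≈ 1.9480

1.9480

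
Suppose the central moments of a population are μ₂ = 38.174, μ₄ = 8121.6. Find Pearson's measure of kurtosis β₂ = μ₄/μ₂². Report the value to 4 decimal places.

5.5732

μ₂² = 38.174² = 1457.25428
μ₄/μ₂² = 8121.6 / 1457.25428 = 5.57322
β₂ ≈ 5.5732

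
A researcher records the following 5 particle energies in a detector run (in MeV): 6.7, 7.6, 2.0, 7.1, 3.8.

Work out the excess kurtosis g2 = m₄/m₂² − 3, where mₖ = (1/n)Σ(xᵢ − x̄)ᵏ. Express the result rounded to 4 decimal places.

x̄ = 5.4400
Σ(xᵢ − x̄)² = 23.5320 ⇒ m₂ = 4.70640
Σ(xᵢ − x̄)⁴ = 179.1497 ⇒ m₄ = 35.82993
m₂² = 22.15020
g2 = m₄/m₂² − 3 = 1.61759 − 3 ≈ -1.3824

-1.3824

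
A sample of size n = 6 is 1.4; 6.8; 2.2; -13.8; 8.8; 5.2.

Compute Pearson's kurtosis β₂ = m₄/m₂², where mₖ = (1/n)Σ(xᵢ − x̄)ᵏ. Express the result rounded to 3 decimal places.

3.429

x̄ = 1.7667
Σ(xᵢ − x̄)² = 329.2333 ⇒ m₂ = 54.87222
Σ(xᵢ − x̄)⁴ = 61947.4210 ⇒ m₄ = 10324.57017
m₂² = 3010.96077
β₂ = m₄/m₂² = 10324.57017 / 3010.96077 ≈ 3.429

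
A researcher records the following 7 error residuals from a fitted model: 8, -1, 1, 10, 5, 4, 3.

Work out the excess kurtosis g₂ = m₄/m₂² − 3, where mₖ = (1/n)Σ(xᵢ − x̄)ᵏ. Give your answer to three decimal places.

x̄ = 4.2857
Σ(xᵢ − x̄)² = 87.4286 ⇒ m₂ = 12.48980
Σ(xᵢ − x̄)⁴ = 2156.6764 ⇒ m₄ = 308.09663
m₂² = 155.99500
g₂ = m₄/m₂² − 3 = 1.97504 − 3 ≈ -1.025

-1.025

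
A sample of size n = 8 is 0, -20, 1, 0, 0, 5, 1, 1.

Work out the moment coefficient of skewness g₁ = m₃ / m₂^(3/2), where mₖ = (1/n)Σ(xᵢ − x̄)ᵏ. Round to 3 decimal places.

-2.044

x̄ = (0 - 20 + 1 + 0 + 0 + 5 + 1 + 1) / 8 = -1.5000
deviations (xᵢ − x̄): 1.5000, -18.5000, 2.5000, 1.5000, 1.5000, 6.5000, 2.5000, 2.5000
Σ(xᵢ − x̄)² = 410.0000 ⇒ m₂ = 410.0000/8 = 51.25000
Σ(xᵢ − x̄)³ = -6000.0000 ⇒ m₃ = -6000.0000/8 = -750.00000
m₂^(3/2) = 51.25000^(1.5) = 366.89416
g₁ = m₃ / m₂^(3/2) = -750.00000 / 366.89416 ≈ -2.044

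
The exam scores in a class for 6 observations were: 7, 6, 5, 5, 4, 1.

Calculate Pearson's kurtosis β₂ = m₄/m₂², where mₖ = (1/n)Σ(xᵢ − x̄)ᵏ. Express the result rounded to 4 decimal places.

x̄ = 4.6667
Σ(xᵢ − x̄)² = 21.3333 ⇒ m₂ = 3.55556
Σ(xᵢ − x̄)⁴ = 213.7778 ⇒ m₄ = 35.62963
m₂² = 12.64198
β₂ = m₄/m₂² = 35.62963 / 12.64198 ≈ 2.8184

2.8184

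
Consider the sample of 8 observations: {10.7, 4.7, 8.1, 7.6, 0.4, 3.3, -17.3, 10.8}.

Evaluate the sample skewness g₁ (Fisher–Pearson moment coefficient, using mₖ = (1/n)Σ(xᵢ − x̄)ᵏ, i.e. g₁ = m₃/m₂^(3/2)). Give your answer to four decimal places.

-1.6245

x̄ = (10.7 + 4.7 + 8.1 + 7.6 + 0.4 + 3.3 - 17.3 + 10.8) / 8 = 3.5375
deviations (xᵢ − x̄): 7.1625, 1.1625, 4.5625, 4.0625, -3.1375, -0.2375, -20.8375, 7.2625
Σ(xᵢ − x̄)² = 586.8187 ⇒ m₂ = 586.8187/8 = 73.35234
Σ(xᵢ − x̄)³ = -8164.4785 ⇒ m₃ = -8164.4785/8 = -1020.55982
m₂^(3/2) = 73.35234^(1.5) = 628.23336
g₁ = m₃ / m₂^(3/2) = -1020.55982 / 628.23336 ≈ -1.6245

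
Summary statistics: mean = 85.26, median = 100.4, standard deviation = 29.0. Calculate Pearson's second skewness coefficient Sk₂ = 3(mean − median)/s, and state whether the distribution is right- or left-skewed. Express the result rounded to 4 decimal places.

-1.5662, left-skewed

Sk₂ = 3(85.26 − 100.4) / 29.0 = 3 × -15.1400 / 29.0
    = -45.4200 / 29.0 ≈ -1.5662
Sk₂ < 0 ⇒ mean < median ⇒ left-skewed (negative skew).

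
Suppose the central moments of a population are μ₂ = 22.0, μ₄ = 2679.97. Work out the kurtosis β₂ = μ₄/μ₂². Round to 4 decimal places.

5.5371

μ₂² = 22.0² = 484.00000
μ₄/μ₂² = 2679.97 / 484.00000 = 5.53713
β₂ ≈ 5.5371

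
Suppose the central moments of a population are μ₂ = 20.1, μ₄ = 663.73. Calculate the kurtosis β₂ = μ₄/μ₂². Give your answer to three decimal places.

1.643

μ₂² = 20.1² = 404.01000
μ₄/μ₂² = 663.73 / 404.01000 = 1.64286
β₂ ≈ 1.643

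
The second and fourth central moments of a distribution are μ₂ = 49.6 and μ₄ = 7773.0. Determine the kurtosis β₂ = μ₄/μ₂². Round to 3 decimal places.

μ₂² = 49.6² = 2460.16000
μ₄/μ₂² = 7773.0 / 2460.16000 = 3.15955
β₂ ≈ 3.160

3.160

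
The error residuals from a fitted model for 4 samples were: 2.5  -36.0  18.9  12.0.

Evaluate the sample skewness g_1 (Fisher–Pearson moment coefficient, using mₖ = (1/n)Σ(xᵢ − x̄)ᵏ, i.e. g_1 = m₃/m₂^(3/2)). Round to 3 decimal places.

-0.906

x̄ = (2.5 - 36.0 + 18.9 + 12.0) / 4 = -0.6500
deviations (xᵢ − x̄): 3.1500, -35.3500, 19.5500, 12.6500
Σ(xᵢ − x̄)² = 1801.7700 ⇒ m₂ = 1801.7700/4 = 450.44250
Σ(xᵢ − x̄)³ = -34646.5560 ⇒ m₃ = -34646.5560/4 = -8661.63900
m₂^(3/2) = 450.44250^(1.5) = 9560.02527
g_1 = m₃ / m₂^(3/2) = -8661.63900 / 9560.02527 ≈ -0.906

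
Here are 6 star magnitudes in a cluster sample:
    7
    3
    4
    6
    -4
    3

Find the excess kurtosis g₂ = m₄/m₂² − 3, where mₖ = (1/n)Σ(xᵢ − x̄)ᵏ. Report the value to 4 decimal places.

0.1273

x̄ = 3.1667
Σ(xᵢ − x̄)² = 74.8333 ⇒ m₂ = 12.47222
Σ(xᵢ − x̄)⁴ = 2918.8194 ⇒ m₄ = 486.46991
m₂² = 155.55633
g₂ = m₄/m₂² − 3 = 3.12729 − 3 ≈ 0.1273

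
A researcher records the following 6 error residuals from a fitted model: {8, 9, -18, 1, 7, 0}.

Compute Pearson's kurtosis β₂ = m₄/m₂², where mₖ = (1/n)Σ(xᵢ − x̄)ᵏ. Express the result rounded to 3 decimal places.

3.266

x̄ = 1.1667
Σ(xᵢ − x̄)² = 510.8333 ⇒ m₂ = 85.13889
Σ(xᵢ − x̄)⁴ = 142059.4861 ⇒ m₄ = 23676.58102
m₂² = 7248.63040
β₂ = m₄/m₂² = 23676.58102 / 7248.63040 ≈ 3.266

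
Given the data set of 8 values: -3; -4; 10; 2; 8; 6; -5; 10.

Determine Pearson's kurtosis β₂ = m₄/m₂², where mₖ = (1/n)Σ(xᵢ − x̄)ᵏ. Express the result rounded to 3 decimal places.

1.338

x̄ = 3.0000
Σ(xᵢ − x̄)² = 282.0000 ⇒ m₂ = 35.25000
Σ(xᵢ − x̄)⁴ = 13302.0000 ⇒ m₄ = 1662.75000
m₂² = 1242.56250
β₂ = m₄/m₂² = 1662.75000 / 1242.56250 ≈ 1.338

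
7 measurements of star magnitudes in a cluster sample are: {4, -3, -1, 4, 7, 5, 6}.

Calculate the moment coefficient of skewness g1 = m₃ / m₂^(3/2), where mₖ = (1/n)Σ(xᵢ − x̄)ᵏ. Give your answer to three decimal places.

-0.753

x̄ = (4 - 3 - 1 + 4 + 7 + 5 + 6) / 7 = 3.1429
deviations (xᵢ − x̄): 0.8571, -6.1429, -4.1429, 0.8571, 3.8571, 1.8571, 2.8571
Σ(xᵢ − x̄)² = 82.8571 ⇒ m₂ = 82.8571/7 = 11.83673
Σ(xᵢ − x̄)³ = -214.5306 ⇒ m₃ = -214.5306/7 = -30.64723
m₂^(3/2) = 11.83673^(1.5) = 40.72376
g1 = m₃ / m₂^(3/2) = -30.64723 / 40.72376 ≈ -0.753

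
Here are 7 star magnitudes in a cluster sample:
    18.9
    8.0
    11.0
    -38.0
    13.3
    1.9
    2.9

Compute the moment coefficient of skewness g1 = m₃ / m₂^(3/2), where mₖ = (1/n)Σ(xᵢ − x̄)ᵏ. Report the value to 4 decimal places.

-1.6279

x̄ = (18.9 + 8.0 + 11.0 - 38.0 + 13.3 + 1.9 + 2.9) / 7 = 2.5714
deviations (xᵢ − x̄): 16.3286, 5.4286, 8.4286, -40.5714, 10.7286, -0.6714, 0.3286
Σ(xᵢ − x̄)² = 2128.8343 ⇒ m₂ = 2128.8343/7 = 304.11918
Σ(xᵢ − x̄)³ = -60435.3023 ⇒ m₃ = -60435.3023/7 = -8633.61462
m₂^(3/2) = 304.11918^(1.5) = 5303.53848
g1 = m₃ / m₂^(3/2) = -8633.61462 / 5303.53848 ≈ -1.6279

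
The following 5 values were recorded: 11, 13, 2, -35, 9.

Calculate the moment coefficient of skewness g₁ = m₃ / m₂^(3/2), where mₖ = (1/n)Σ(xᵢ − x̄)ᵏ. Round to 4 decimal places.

x̄ = (11 + 13 + 2 - 35 + 9) / 5 = 0.0000
deviations (xᵢ − x̄): 11.0000, 13.0000, 2.0000, -35.0000, 9.0000
Σ(xᵢ − x̄)² = 1600.0000 ⇒ m₂ = 1600.0000/5 = 320.00000
Σ(xᵢ − x̄)³ = -38610.0000 ⇒ m₃ = -38610.0000/5 = -7722.00000
m₂^(3/2) = 320.00000^(1.5) = 5724.33402
g₁ = m₃ / m₂^(3/2) = -7722.00000 / 5724.33402 ≈ -1.3490

-1.3490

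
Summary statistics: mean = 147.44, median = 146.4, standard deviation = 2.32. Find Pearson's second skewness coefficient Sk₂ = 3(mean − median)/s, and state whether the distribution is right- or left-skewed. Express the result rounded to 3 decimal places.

Sk₂ = 3(147.44 − 146.4) / 2.32 = 3 × 1.0400 / 2.32
    = 3.1200 / 2.32 ≈ 1.345
Sk₂ > 0 ⇒ mean > median ⇒ right-skewed (positive skew).

1.345, right-skewed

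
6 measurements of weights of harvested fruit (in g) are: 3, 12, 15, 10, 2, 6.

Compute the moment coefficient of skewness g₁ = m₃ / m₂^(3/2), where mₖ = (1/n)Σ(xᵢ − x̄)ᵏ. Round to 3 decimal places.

0.104

x̄ = (3 + 12 + 15 + 10 + 2 + 6) / 6 = 8.0000
deviations (xᵢ − x̄): -5.0000, 4.0000, 7.0000, 2.0000, -6.0000, -2.0000
Σ(xᵢ − x̄)² = 134.0000 ⇒ m₂ = 134.0000/6 = 22.33333
Σ(xᵢ − x̄)³ = 66.0000 ⇒ m₃ = 66.0000/6 = 11.00000
m₂^(3/2) = 22.33333^(1.5) = 105.54322
g₁ = m₃ / m₂^(3/2) = 11.00000 / 105.54322 ≈ 0.104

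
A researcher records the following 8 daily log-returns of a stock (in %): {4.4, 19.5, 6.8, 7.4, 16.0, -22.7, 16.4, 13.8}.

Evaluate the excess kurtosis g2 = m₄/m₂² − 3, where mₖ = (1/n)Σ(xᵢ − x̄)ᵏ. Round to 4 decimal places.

x̄ = 7.7000
Σ(xᵢ − x̄)² = 1256.9800 ⇒ m₂ = 157.12250
Σ(xᵢ − x̄)⁴ = 885438.1318 ⇒ m₄ = 110679.76647
m₂² = 24687.48001
g2 = m₄/m₂² − 3 = 4.48323 − 3 ≈ 1.4832

1.4832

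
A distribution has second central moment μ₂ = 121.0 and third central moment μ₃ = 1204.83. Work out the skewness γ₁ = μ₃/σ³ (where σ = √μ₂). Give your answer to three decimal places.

0.905

σ = √μ₂ = √121.0 = 11.00000
σ³ = μ₂^(3/2) = 1331.00000
γ₁ = μ₃/σ³ = 1204.83 / 1331.00000 ≈ 0.905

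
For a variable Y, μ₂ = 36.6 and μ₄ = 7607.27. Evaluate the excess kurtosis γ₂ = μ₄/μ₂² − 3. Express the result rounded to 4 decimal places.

2.6789

μ₂² = 36.6² = 1339.56000
μ₄/μ₂² = 7607.27 / 1339.56000 = 5.67893
γ₂ = 5.67893 − 3 ≈ 2.6789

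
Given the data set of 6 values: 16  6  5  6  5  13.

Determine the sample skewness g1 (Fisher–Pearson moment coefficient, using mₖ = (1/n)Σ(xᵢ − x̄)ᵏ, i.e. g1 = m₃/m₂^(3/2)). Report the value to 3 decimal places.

x̄ = (16 + 6 + 5 + 6 + 5 + 13) / 6 = 8.5000
deviations (xᵢ − x̄): 7.5000, -2.5000, -3.5000, -2.5000, -3.5000, 4.5000
Σ(xᵢ − x̄)² = 113.5000 ⇒ m₂ = 113.5000/6 = 18.91667
Σ(xᵢ − x̄)³ = 396.0000 ⇒ m₃ = 396.0000/6 = 66.00000
m₂^(3/2) = 18.91667^(1.5) = 82.27482
g1 = m₃ / m₂^(3/2) = 66.00000 / 82.27482 ≈ 0.802

0.802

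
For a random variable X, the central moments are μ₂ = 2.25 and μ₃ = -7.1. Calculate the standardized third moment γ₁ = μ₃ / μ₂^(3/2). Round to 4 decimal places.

σ = √μ₂ = √2.25 = 1.50000
σ³ = μ₂^(3/2) = 3.37500
γ₁ = μ₃/σ³ = -7.1 / 3.37500 ≈ -2.1037

-2.1037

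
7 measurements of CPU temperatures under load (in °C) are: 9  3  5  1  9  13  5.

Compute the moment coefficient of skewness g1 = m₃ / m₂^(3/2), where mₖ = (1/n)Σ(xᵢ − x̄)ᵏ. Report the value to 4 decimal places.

x̄ = (9 + 3 + 5 + 1 + 9 + 13 + 5) / 7 = 6.4286
deviations (xᵢ − x̄): 2.5714, -3.4286, -1.4286, -5.4286, 2.5714, 6.5714, -1.4286
Σ(xᵢ − x̄)² = 101.7143 ⇒ m₂ = 101.7143/7 = 14.53061
Σ(xᵢ − x̄)³ = 111.6735 ⇒ m₃ = 111.6735/7 = 15.95335
m₂^(3/2) = 14.53061^(1.5) = 55.38930
g1 = m₃ / m₂^(3/2) = 15.95335 / 55.38930 ≈ 0.2880

0.2880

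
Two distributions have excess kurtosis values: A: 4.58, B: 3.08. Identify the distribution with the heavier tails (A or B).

Higher excess kurtosis ⇒ heavier tails relative to the normal distribution.
4.58 vs 3.08: the larger is 4.58, so A has heavier tails.

A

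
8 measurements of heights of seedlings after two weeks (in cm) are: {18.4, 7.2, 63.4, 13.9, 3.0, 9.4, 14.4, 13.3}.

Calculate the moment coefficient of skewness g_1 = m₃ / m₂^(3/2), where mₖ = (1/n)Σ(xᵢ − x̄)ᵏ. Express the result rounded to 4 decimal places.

x̄ = (18.4 + 7.2 + 63.4 + 13.9 + 3.0 + 9.4 + 14.4 + 13.3) / 8 = 17.8750
deviations (xᵢ − x̄): 0.5250, -10.6750, 45.5250, -3.9750, -14.8750, -8.4750, -3.4750, -4.5750
Σ(xᵢ − x̄)² = 2528.6550 ⇒ m₂ = 2528.6550/8 = 316.08187
Σ(xᵢ − x̄)³ = 89034.8212 ⇒ m₃ = 89034.8212/8 = 11129.35266
m₂^(3/2) = 316.08187^(1.5) = 5619.52218
g_1 = m₃ / m₂^(3/2) = 11129.35266 / 5619.52218 ≈ 1.9805

1.9805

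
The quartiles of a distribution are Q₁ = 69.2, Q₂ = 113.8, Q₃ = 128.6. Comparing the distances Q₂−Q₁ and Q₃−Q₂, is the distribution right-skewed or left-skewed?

Q₂ − Q₁ = 44.6;  Q₃ − Q₂ = 14.8
Q₂ − Q₁ > Q₃ − Q₂ ⇒ the lower half is more spread out ⇒ left-skewed.

left-skewed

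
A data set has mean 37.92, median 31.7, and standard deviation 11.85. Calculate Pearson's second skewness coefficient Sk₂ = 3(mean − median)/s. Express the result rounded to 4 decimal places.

Sk₂ = 3(37.92 − 31.7) / 11.85 = 3 × 6.2200 / 11.85
    = 18.6600 / 11.85 ≈ 1.5747

1.5747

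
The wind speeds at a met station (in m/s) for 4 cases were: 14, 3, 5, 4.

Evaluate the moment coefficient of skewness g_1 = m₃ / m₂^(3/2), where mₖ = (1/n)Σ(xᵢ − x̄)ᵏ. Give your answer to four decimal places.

1.0656

x̄ = (14 + 3 + 5 + 4) / 4 = 6.5000
deviations (xᵢ − x̄): 7.5000, -3.5000, -1.5000, -2.5000
Σ(xᵢ − x̄)² = 77.0000 ⇒ m₂ = 77.0000/4 = 19.25000
Σ(xᵢ − x̄)³ = 360.0000 ⇒ m₃ = 360.0000/4 = 90.00000
m₂^(3/2) = 19.25000^(1.5) = 84.45903
g_1 = m₃ / m₂^(3/2) = 90.00000 / 84.45903 ≈ 1.0656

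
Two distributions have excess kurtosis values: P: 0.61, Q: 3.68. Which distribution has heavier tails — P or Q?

Q

Higher excess kurtosis ⇒ heavier tails relative to the normal distribution.
0.61 vs 3.68: the larger is 3.68, so Q has heavier tails.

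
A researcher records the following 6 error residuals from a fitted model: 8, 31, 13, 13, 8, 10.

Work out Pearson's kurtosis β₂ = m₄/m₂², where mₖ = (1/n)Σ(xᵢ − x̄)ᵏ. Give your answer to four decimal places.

x̄ = 13.8333
Σ(xᵢ − x̄)² = 378.8333 ⇒ m₂ = 63.13889
Σ(xᵢ − x̄)⁴ = 89377.4861 ⇒ m₄ = 14896.24769
m₂² = 3986.51929
β₂ = m₄/m₂² = 14896.24769 / 3986.51929 ≈ 3.7367

3.7367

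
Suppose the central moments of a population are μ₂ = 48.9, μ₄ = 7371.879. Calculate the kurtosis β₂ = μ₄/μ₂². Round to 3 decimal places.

μ₂² = 48.9² = 2391.21000
μ₄/μ₂² = 7371.879 / 2391.21000 = 3.08291
β₂ ≈ 3.083

3.083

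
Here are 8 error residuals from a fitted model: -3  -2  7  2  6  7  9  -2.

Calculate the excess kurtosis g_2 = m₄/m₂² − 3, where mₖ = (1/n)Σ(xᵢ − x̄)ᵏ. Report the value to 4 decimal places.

-1.6805

x̄ = 3.0000
Σ(xᵢ − x̄)² = 164.0000 ⇒ m₂ = 20.50000
Σ(xᵢ − x̄)⁴ = 4436.0000 ⇒ m₄ = 554.50000
m₂² = 420.25000
g_2 = m₄/m₂² − 3 = 1.31945 − 3 ≈ -1.6805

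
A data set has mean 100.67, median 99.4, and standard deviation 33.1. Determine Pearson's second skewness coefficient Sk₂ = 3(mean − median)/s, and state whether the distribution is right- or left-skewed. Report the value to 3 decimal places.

0.115, right-skewed

Sk₂ = 3(100.67 − 99.4) / 33.1 = 3 × 1.2700 / 33.1
    = 3.8100 / 33.1 ≈ 0.115
Sk₂ > 0 ⇒ mean > median ⇒ right-skewed (positive skew).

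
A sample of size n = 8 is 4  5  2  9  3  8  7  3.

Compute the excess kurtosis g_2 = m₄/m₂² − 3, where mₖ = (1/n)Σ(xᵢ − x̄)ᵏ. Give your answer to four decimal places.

x̄ = 5.1250
Σ(xᵢ − x̄)² = 46.8750 ⇒ m₂ = 5.85938
Σ(xᵢ − x̄)⁴ = 443.9004 ⇒ m₄ = 55.48755
m₂² = 34.33228
g_2 = m₄/m₂² − 3 = 1.61619 − 3 ≈ -1.3838

-1.3838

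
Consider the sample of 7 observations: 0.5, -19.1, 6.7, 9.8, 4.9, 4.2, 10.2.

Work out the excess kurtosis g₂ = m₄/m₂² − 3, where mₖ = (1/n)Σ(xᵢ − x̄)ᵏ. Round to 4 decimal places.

1.2001

x̄ = 2.4571
Σ(xᵢ − x̄)² = 609.4171 ⇒ m₂ = 87.05959
Σ(xᵢ − x̄)⁴ = 222840.6650 ⇒ m₄ = 31834.38072
m₂² = 7579.37253
g₂ = m₄/m₂² − 3 = 4.20013 − 3 ≈ 1.2001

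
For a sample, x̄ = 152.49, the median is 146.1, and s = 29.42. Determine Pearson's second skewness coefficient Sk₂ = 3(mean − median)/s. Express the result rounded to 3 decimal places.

Sk₂ = 3(152.49 − 146.1) / 29.42 = 3 × 6.3900 / 29.42
    = 19.1700 / 29.42 ≈ 0.652

0.652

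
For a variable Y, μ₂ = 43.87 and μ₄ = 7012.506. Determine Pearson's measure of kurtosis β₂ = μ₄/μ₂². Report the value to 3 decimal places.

3.644

μ₂² = 43.87² = 1924.57690
μ₄/μ₂² = 7012.506 / 1924.57690 = 3.64366
β₂ ≈ 3.644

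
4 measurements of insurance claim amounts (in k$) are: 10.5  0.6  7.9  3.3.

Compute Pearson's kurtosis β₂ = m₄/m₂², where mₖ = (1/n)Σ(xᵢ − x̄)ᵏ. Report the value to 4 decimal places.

1.4160

x̄ = 5.5750
Σ(xᵢ − x̄)² = 59.5875 ⇒ m₂ = 14.89688
Σ(xᵢ − x̄)⁴ = 1256.9367 ⇒ m₄ = 314.23416
m₂² = 221.91688
β₂ = m₄/m₂² = 314.23416 / 221.91688 ≈ 1.4160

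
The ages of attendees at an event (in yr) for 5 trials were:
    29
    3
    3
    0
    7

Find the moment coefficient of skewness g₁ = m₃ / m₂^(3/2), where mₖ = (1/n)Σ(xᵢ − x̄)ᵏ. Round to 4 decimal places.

1.3386

x̄ = (29 + 3 + 3 + 0 + 7) / 5 = 8.4000
deviations (xᵢ − x̄): 20.6000, -5.4000, -5.4000, -8.4000, -1.4000
Σ(xᵢ − x̄)² = 555.2000 ⇒ m₂ = 555.2000/5 = 111.04000
Σ(xᵢ − x̄)³ = 7831.4400 ⇒ m₃ = 7831.4400/5 = 1566.28800
m₂^(3/2) = 111.04000^(1.5) = 1170.08976
g₁ = m₃ / m₂^(3/2) = 1566.28800 / 1170.08976 ≈ 1.3386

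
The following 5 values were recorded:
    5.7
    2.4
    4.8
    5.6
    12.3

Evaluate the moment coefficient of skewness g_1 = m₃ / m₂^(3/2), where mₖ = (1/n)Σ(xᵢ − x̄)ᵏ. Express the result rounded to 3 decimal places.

x̄ = (5.7 + 2.4 + 4.8 + 5.6 + 12.3) / 5 = 6.1600
deviations (xᵢ − x̄): -0.4600, -3.7600, -1.3600, -0.5600, 6.1400
Σ(xᵢ − x̄)² = 54.2120 ⇒ m₂ = 54.2120/5 = 10.84240
Σ(xᵢ − x̄)³ = 175.5298 ⇒ m₃ = 175.5298/5 = 35.10595
m₂^(3/2) = 10.84240^(1.5) = 35.70164
g_1 = m₃ / m₂^(3/2) = 35.10595 / 35.70164 ≈ 0.983

0.983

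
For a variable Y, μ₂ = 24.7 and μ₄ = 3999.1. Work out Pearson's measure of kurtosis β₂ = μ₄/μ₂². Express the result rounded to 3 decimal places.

6.555

μ₂² = 24.7² = 610.09000
μ₄/μ₂² = 3999.1 / 610.09000 = 6.55493
β₂ ≈ 6.555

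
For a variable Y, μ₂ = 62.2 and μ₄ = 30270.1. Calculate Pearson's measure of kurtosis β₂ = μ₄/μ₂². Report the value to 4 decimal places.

7.8241

μ₂² = 62.2² = 3868.84000
μ₄/μ₂² = 30270.1 / 3868.84000 = 7.82408
β₂ ≈ 7.8241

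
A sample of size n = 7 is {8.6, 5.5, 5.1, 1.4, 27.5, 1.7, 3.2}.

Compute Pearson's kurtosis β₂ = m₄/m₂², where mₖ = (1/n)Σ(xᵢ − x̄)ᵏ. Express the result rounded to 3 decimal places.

4.497

x̄ = 7.5714
Σ(xᵢ − x̄)² = 500.2743 ⇒ m₂ = 71.46776
Σ(xᵢ − x̄)⁴ = 160787.5257 ⇒ m₄ = 22969.64653
m₂² = 5107.64002
β₂ = m₄/m₂² = 22969.64653 / 5107.64002 ≈ 4.497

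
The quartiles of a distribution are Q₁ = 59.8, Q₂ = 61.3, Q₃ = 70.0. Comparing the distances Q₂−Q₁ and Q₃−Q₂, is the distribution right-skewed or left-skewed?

right-skewed

Q₂ − Q₁ = 1.5;  Q₃ − Q₂ = 8.7
Q₃ − Q₂ > Q₂ − Q₁ ⇒ the upper half is more spread out ⇒ right-skewed.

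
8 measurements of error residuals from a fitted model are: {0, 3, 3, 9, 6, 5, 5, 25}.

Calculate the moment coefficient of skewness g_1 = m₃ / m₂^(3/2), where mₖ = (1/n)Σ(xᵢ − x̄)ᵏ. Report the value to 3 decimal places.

x̄ = (0 + 3 + 3 + 9 + 6 + 5 + 5 + 25) / 8 = 7.0000
deviations (xᵢ − x̄): -7.0000, -4.0000, -4.0000, 2.0000, -1.0000, -2.0000, -2.0000, 18.0000
Σ(xᵢ − x̄)² = 418.0000 ⇒ m₂ = 418.0000/8 = 52.25000
Σ(xᵢ − x̄)³ = 5352.0000 ⇒ m₃ = 5352.0000/8 = 669.00000
m₂^(3/2) = 52.25000^(1.5) = 377.68474
g_1 = m₃ / m₂^(3/2) = 669.00000 / 377.68474 ≈ 1.771

1.771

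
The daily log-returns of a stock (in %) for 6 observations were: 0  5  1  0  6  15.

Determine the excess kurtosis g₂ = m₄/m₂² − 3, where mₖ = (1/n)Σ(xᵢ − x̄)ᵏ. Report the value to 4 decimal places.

-0.1237

x̄ = 4.5000
Σ(xᵢ − x̄)² = 165.5000 ⇒ m₂ = 27.58333
Σ(xᵢ − x̄)⁴ = 13130.3750 ⇒ m₄ = 2188.39583
m₂² = 760.84028
g₂ = m₄/m₂² − 3 = 2.87629 − 3 ≈ -0.1237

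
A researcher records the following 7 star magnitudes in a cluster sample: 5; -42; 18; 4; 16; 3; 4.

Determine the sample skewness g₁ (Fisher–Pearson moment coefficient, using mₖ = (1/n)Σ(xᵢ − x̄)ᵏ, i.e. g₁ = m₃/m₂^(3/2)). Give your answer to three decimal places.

-1.622

x̄ = (5 - 42 + 18 + 4 + 16 + 3 + 4) / 7 = 1.1429
deviations (xᵢ − x̄): 3.8571, -43.1429, 16.8571, 2.8571, 14.8571, 1.8571, 2.8571
Σ(xᵢ − x̄)² = 2400.8571 ⇒ m₂ = 2400.8571/7 = 342.97959
Σ(xᵢ − x̄)³ = -72121.9592 ⇒ m₃ = -72121.9592/7 = -10303.13703
m₂^(3/2) = 342.97959^(1.5) = 6351.88196
g₁ = m₃ / m₂^(3/2) = -10303.13703 / 6351.88196 ≈ -1.622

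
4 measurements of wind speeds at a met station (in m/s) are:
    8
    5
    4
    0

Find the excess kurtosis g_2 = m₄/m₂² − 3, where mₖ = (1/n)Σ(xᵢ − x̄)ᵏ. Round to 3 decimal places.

-1.045

x̄ = 4.2500
Σ(xᵢ − x̄)² = 32.7500 ⇒ m₂ = 8.18750
Σ(xᵢ − x̄)⁴ = 524.3281 ⇒ m₄ = 131.08203
m₂² = 67.03516
g_2 = m₄/m₂² − 3 = 1.95542 − 3 ≈ -1.045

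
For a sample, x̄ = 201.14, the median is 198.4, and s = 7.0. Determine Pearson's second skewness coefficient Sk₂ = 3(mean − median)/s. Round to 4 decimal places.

Sk₂ = 3(201.14 − 198.4) / 7.0 = 3 × 2.7400 / 7.0
    = 8.2200 / 7.0 ≈ 1.1743

1.1743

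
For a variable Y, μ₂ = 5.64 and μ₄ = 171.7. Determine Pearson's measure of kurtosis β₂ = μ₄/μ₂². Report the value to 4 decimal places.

μ₂² = 5.64² = 31.80960
μ₄/μ₂² = 171.7 / 31.80960 = 5.39774
β₂ ≈ 5.3977

5.3977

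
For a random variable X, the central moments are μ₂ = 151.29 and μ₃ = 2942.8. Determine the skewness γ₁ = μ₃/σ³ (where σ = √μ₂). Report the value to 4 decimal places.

1.5814

σ = √μ₂ = √151.29 = 12.30000
σ³ = μ₂^(3/2) = 1860.86700
γ₁ = μ₃/σ³ = 2942.8 / 1860.86700 ≈ 1.5814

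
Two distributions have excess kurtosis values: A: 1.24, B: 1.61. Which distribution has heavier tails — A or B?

Higher excess kurtosis ⇒ heavier tails relative to the normal distribution.
1.24 vs 1.61: the larger is 1.61, so B has heavier tails.

B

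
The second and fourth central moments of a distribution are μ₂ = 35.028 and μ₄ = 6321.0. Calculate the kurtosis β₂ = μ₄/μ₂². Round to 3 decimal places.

5.152

μ₂² = 35.028² = 1226.96078
μ₄/μ₂² = 6321.0 / 1226.96078 = 5.15175
β₂ ≈ 5.152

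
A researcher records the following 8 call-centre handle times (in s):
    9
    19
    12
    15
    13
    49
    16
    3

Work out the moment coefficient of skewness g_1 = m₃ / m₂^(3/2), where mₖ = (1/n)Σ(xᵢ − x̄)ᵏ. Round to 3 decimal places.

1.702

x̄ = (9 + 19 + 12 + 15 + 13 + 49 + 16 + 3) / 8 = 17.0000
deviations (xᵢ − x̄): -8.0000, 2.0000, -5.0000, -2.0000, -4.0000, 32.0000, -1.0000, -14.0000
Σ(xᵢ − x̄)² = 1334.0000 ⇒ m₂ = 1334.0000/8 = 166.75000
Σ(xᵢ − x̄)³ = 29322.0000 ⇒ m₃ = 29322.0000/8 = 3665.25000
m₂^(3/2) = 166.75000^(1.5) = 2153.27136
g_1 = m₃ / m₂^(3/2) = 3665.25000 / 2153.27136 ≈ 1.702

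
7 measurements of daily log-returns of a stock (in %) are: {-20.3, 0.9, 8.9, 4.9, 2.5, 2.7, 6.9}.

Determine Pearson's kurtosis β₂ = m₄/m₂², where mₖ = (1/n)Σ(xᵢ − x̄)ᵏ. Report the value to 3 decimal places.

4.476

x̄ = 0.9286
Σ(xᵢ − x̄)² = 571.2343 ⇒ m₂ = 81.60490
Σ(xᵢ − x̄)⁴ = 208661.4427 ⇒ m₄ = 29808.77753
m₂² = 6659.35937
β₂ = m₄/m₂² = 29808.77753 / 6659.35937 ≈ 4.476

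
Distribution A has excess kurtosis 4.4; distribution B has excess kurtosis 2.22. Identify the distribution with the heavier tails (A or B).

Higher excess kurtosis ⇒ heavier tails relative to the normal distribution.
4.4 vs 2.22: the larger is 4.4, so A has heavier tails.

A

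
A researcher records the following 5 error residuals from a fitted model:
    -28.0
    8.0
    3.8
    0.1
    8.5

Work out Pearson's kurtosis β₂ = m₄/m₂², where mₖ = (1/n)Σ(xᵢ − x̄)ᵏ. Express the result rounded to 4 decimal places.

2.9968

x̄ = -1.5200
Σ(xᵢ − x̄)² = 923.1480 ⇒ m₂ = 184.62960
Σ(xᵢ − x̄)⁴ = 510770.0001 ⇒ m₄ = 102154.00002
m₂² = 34088.08920
β₂ = m₄/m₂² = 102154.00002 / 34088.08920 ≈ 2.9968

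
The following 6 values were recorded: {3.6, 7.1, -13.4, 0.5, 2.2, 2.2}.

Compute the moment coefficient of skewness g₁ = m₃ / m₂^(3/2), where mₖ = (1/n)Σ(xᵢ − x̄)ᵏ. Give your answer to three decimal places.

x̄ = (3.6 + 7.1 - 13.4 + 0.5 + 2.2 + 2.2) / 6 = 0.3667
deviations (xᵢ − x̄): 3.2333, 6.7333, -13.7667, 0.1333, 1.8333, 1.8333
Σ(xᵢ − x̄)² = 252.0533 ⇒ m₂ = 252.0533/6 = 42.00889
Σ(xᵢ − x̄)³ = -2257.6704 ⇒ m₃ = -2257.6704/6 = -376.27841
m₂^(3/2) = 42.00889^(1.5) = 272.27752
g₁ = m₃ / m₂^(3/2) = -376.27841 / 272.27752 ≈ -1.382

-1.382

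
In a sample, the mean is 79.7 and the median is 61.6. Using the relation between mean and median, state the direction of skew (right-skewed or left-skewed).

right-skewed

mean − median = 79.7 − 61.6 = 18.1
mean > median ⇒ the longer tail is on the right ⇒ right-skewed (positively skewed).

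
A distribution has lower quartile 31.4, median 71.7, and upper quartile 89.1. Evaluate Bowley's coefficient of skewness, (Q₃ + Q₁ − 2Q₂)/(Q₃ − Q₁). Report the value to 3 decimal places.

numerator: Q₃ + Q₁ − 2Q₂ = 89.1 + 31.4 − 2×71.7 = -22.9000
denominator: Q₃ − Q₁ = 89.1 − 31.4 = 57.7000
Bowley skewness = -22.9000 / 57.7000 ≈ -0.397

-0.397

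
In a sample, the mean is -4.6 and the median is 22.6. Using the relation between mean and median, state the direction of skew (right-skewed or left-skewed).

mean − median = -4.6 − 22.6 = -27.2
mean < median ⇒ the longer tail is on the left ⇒ left-skewed (negatively skewed).

left-skewed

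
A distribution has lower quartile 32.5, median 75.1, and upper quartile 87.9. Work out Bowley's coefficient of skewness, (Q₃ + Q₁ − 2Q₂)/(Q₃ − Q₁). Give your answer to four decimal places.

numerator: Q₃ + Q₁ − 2Q₂ = 87.9 + 32.5 − 2×75.1 = -29.8000
denominator: Q₃ − Q₁ = 87.9 − 32.5 = 55.4000
Bowley skewness = -29.8000 / 55.4000 ≈ -0.5379

-0.5379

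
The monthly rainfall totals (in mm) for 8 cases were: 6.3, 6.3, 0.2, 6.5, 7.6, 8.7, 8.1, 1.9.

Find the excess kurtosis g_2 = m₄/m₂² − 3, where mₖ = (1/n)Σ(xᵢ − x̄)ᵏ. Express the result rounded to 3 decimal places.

x̄ = 5.7000
Σ(xᵢ − x̄)² = 64.4200 ⇒ m₂ = 8.05250
Σ(xᵢ − x̄)⁴ = 1251.4546 ⇒ m₄ = 156.43182
m₂² = 64.84276
g_2 = m₄/m₂² − 3 = 2.41248 − 3 ≈ -0.588

-0.588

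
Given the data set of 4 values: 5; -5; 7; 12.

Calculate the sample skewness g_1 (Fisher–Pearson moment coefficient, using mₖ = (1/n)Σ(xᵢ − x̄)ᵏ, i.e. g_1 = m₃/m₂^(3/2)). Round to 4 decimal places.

x̄ = (5 - 5 + 7 + 12) / 4 = 4.7500
deviations (xᵢ − x̄): 0.2500, -9.7500, 2.2500, 7.2500
Σ(xᵢ − x̄)² = 152.7500 ⇒ m₂ = 152.7500/4 = 38.18750
Σ(xᵢ − x̄)³ = -534.3750 ⇒ m₃ = -534.3750/4 = -133.59375
m₂^(3/2) = 38.18750^(1.5) = 235.98361
g_1 = m₃ / m₂^(3/2) = -133.59375 / 235.98361 ≈ -0.5661

-0.5661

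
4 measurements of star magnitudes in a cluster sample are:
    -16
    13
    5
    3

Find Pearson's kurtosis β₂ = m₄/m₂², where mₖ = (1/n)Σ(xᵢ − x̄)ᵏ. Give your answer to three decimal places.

x̄ = 1.2500
Σ(xᵢ − x̄)² = 452.7500 ⇒ m₂ = 113.18750
Σ(xᵢ − x̄)⁴ = 107811.8281 ⇒ m₄ = 26952.95703
m₂² = 12811.41016
β₂ = m₄/m₂² = 26952.95703 / 12811.41016 ≈ 2.104

2.104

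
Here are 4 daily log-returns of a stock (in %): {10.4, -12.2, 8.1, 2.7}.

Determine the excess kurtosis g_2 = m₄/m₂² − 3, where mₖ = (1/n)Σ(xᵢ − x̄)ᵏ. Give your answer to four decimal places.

x̄ = 2.2500
Σ(xᵢ − x̄)² = 309.6500 ⇒ m₂ = 77.41250
Σ(xᵢ − x̄)⁴ = 49181.6530 ⇒ m₄ = 12295.41326
m₂² = 5992.69516
g_2 = m₄/m₂² − 3 = 2.05173 − 3 ≈ -0.9483

-0.9483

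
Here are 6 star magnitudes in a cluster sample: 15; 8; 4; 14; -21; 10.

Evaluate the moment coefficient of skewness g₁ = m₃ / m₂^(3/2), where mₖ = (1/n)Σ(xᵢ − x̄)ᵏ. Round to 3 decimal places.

-1.443

x̄ = (15 + 8 + 4 + 14 - 21 + 10) / 6 = 5.0000
deviations (xᵢ − x̄): 10.0000, 3.0000, -1.0000, 9.0000, -26.0000, 5.0000
Σ(xᵢ − x̄)² = 892.0000 ⇒ m₂ = 892.0000/6 = 148.66667
Σ(xᵢ − x̄)³ = -15696.0000 ⇒ m₃ = -15696.0000/6 = -2616.00000
m₂^(3/2) = 148.66667^(1.5) = 1812.67692
g₁ = m₃ / m₂^(3/2) = -2616.00000 / 1812.67692 ≈ -1.443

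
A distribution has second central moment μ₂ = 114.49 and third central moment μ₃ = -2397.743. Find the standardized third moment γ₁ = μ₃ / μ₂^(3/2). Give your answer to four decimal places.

-1.9573

σ = √μ₂ = √114.49 = 10.70000
σ³ = μ₂^(3/2) = 1225.04300
γ₁ = μ₃/σ³ = -2397.743 / 1225.04300 ≈ -1.9573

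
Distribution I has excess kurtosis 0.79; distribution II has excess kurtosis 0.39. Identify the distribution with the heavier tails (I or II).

I

Higher excess kurtosis ⇒ heavier tails relative to the normal distribution.
0.79 vs 0.39: the larger is 0.79, so I has heavier tails.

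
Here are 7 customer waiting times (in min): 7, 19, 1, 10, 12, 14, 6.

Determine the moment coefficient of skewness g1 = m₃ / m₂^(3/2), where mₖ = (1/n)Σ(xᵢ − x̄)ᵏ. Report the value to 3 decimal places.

x̄ = (7 + 19 + 1 + 10 + 12 + 14 + 6) / 7 = 9.8571
deviations (xᵢ − x̄): -2.8571, 9.1429, -8.8571, 0.1429, 2.1429, 4.1429, -3.8571
Σ(xᵢ − x̄)² = 206.8571 ⇒ m₂ = 206.8571/7 = 29.55102
Σ(xᵢ − x̄)³ = 69.6735 ⇒ m₃ = 69.6735/7 = 9.95335
m₂^(3/2) = 29.55102^(1.5) = 160.64186
g1 = m₃ / m₂^(3/2) = 9.95335 / 160.64186 ≈ 0.062

0.062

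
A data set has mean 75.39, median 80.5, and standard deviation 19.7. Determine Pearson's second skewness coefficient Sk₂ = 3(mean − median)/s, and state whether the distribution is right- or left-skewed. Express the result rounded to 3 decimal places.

-0.778, left-skewed

Sk₂ = 3(75.39 − 80.5) / 19.7 = 3 × -5.1100 / 19.7
    = -15.3300 / 19.7 ≈ -0.778
Sk₂ < 0 ⇒ mean < median ⇒ left-skewed (negative skew).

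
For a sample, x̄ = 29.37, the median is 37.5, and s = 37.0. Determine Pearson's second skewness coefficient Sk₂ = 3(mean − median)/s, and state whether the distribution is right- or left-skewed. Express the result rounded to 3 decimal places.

Sk₂ = 3(29.37 − 37.5) / 37.0 = 3 × -8.1300 / 37.0
    = -24.3900 / 37.0 ≈ -0.659
Sk₂ < 0 ⇒ mean < median ⇒ left-skewed (negative skew).

-0.659, left-skewed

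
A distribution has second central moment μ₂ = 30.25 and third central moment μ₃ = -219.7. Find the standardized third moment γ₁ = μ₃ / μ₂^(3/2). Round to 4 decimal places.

σ = √μ₂ = √30.25 = 5.50000
σ³ = μ₂^(3/2) = 166.37500
γ₁ = μ₃/σ³ = -219.7 / 166.37500 ≈ -1.3205

-1.3205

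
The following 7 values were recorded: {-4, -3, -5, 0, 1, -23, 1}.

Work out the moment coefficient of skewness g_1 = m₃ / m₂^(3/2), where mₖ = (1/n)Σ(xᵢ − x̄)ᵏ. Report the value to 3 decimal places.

x̄ = (-4 - 3 - 5 + 0 + 1 - 23 + 1) / 7 = -4.7143
deviations (xᵢ − x̄): 0.7143, 1.7143, -0.2857, 4.7143, 5.7143, -18.2857, 5.7143
Σ(xᵢ − x̄)² = 425.4286 ⇒ m₂ = 425.4286/7 = 60.77551
Σ(xᵢ − x̄)³ = -5630.8163 ⇒ m₃ = -5630.8163/7 = -804.40233
m₂^(3/2) = 60.77551^(1.5) = 473.79767
g_1 = m₃ / m₂^(3/2) = -804.40233 / 473.79767 ≈ -1.698

-1.698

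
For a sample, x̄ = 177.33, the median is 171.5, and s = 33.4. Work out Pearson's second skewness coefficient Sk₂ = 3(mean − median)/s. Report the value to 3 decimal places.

Sk₂ = 3(177.33 − 171.5) / 33.4 = 3 × 5.8300 / 33.4
    = 17.4900 / 33.4 ≈ 0.524

0.524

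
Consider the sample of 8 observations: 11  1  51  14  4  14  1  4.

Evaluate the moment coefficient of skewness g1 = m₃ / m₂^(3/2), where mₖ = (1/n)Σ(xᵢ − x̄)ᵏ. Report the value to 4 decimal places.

x̄ = (11 + 1 + 51 + 14 + 4 + 14 + 1 + 4) / 8 = 12.5000
deviations (xᵢ − x̄): -1.5000, -11.5000, 38.5000, 1.5000, -8.5000, 1.5000, -11.5000, -8.5000
Σ(xᵢ − x̄)² = 1898.0000 ⇒ m₂ = 1898.0000/8 = 237.25000
Σ(xᵢ − x̄)³ = 52800.0000 ⇒ m₃ = 52800.0000/8 = 6600.00000
m₂^(3/2) = 237.25000^(1.5) = 3654.34320
g1 = m₃ / m₂^(3/2) = 6600.00000 / 3654.34320 ≈ 1.8061

1.8061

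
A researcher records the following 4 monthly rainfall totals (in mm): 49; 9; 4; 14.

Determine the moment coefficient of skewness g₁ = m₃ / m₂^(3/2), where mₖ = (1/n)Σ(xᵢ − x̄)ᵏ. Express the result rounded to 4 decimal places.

1.0182

x̄ = (49 + 9 + 4 + 14) / 4 = 19.0000
deviations (xᵢ − x̄): 30.0000, -10.0000, -15.0000, -5.0000
Σ(xᵢ − x̄)² = 1250.0000 ⇒ m₂ = 1250.0000/4 = 312.50000
Σ(xᵢ − x̄)³ = 22500.0000 ⇒ m₃ = 22500.0000/4 = 5625.00000
m₂^(3/2) = 312.50000^(1.5) = 5524.27173
g₁ = m₃ / m₂^(3/2) = 5625.00000 / 5524.27173 ≈ 1.0182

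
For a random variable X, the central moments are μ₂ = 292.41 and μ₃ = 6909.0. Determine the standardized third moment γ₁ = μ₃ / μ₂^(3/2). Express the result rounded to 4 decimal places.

1.3817

σ = √μ₂ = √292.41 = 17.10000
σ³ = μ₂^(3/2) = 5000.21100
γ₁ = μ₃/σ³ = 6909.0 / 5000.21100 ≈ 1.3817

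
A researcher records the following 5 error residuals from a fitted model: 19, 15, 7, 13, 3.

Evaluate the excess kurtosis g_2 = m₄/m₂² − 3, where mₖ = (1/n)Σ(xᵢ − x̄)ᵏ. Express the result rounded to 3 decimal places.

x̄ = 11.4000
Σ(xᵢ − x̄)² = 163.2000 ⇒ m₂ = 32.64000
Σ(xᵢ − x̄)⁴ = 8864.2560 ⇒ m₄ = 1772.85120
m₂² = 1065.36960
g_2 = m₄/m₂² − 3 = 1.66407 − 3 ≈ -1.336

-1.336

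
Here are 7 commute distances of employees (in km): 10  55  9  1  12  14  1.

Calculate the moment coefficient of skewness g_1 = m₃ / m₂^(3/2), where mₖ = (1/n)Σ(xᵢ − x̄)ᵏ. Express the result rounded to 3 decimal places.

x̄ = (10 + 55 + 9 + 1 + 12 + 14 + 1) / 7 = 14.5714
deviations (xᵢ − x̄): -4.5714, 40.4286, -5.5714, -13.5714, -2.5714, -0.5714, -13.5714
Σ(xᵢ − x̄)² = 2061.7143 ⇒ m₂ = 2061.7143/7 = 294.53061
Σ(xᵢ − x̄)³ = 60794.3265 ⇒ m₃ = 60794.3265/7 = 8684.90379
m₂^(3/2) = 294.53061^(1.5) = 5054.70320
g_1 = m₃ / m₂^(3/2) = 8684.90379 / 5054.70320 ≈ 1.718

1.718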